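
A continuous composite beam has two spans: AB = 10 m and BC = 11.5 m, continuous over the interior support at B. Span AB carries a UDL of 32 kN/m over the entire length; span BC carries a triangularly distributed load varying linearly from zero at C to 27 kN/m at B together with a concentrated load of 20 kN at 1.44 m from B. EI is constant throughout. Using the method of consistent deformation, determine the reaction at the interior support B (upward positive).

Take M_B as the redundant. Released structure: two simple spans AB and BC with a hinge at B.
Discontinuity in slope at B on the released structure — sum the simple-span end rotations:
  span AB: UDL 32: wL³/(24EI) = 1333/EI
  span BC: triangular load, peak 27: w₀L³/(45EI) = 912.5/EI
  span BC: point load 20 at a = 1.44: Pab(L + b)/(6LEI) = 90.53/EI
  relative rotation θ_0 = (1333 + 1003)/EI = 2336/EI
A unit hogging moment at B produces rotation L₁/(3EI) + L₂/(3EI) = 7.167/EI.
Slope continuity at B: θ_0 = M_B·7.167/EI, so M_B = 2336/7.167 = 326 kN·m (hogging).
Span AB, ΣM about A with M_B applied at B: R_B^{AB}·10 = 1600 + 326, so R_B^{AB} = 192.6 kN and R_A = 320 − 192.6 = 127.4 kN.
Span BC, ΣM about C: R_B^{BC}·11.5 = 1391 + 326, so R_B^{BC} = 149.3 kN and R_C = 175.2 − 149.3 = 25.91 kN.
R_B = 192.6 + 149.3 = 341.9 kN.

R_B = 341.9 kN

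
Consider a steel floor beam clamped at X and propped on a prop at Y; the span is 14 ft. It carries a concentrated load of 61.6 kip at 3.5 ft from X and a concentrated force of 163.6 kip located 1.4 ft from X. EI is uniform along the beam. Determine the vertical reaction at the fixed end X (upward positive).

Release the roller at Y. Primary structure: cantilever fixed at X.
Downward deflection at the released point Y due to the loads:
  point load 61.6 at a = 3.5: Pa²(3L − a)/(6EI) = 4842/EI
  point load 163.6 at a = 1.4: Pa²(3L − a)/(6EI) = 2170/EI
  δ_0 = 7012/EI
Tip deflection under a unit load at Y: L³/(3EI) = 914.7/EI.
The prop prevents deflection at Y: R_Y = δ_0/δ_{YY} = 7012/914.7 = 7.666 kip.
Vertical equilibrium: R_X = ΣP − R_Y = 225.2 − 7.666 = 217.5 kip.

R_X = 217.5 kip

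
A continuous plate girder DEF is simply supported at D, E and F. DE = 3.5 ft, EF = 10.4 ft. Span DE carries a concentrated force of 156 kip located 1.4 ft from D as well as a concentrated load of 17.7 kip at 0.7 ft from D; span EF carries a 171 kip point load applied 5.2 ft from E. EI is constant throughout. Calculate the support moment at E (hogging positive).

Release continuity at E by inserting a hinge; the redundant is the internal moment M_E. The primary structure is two simply-supported spans DE and EF.
End slopes at the hinge E, treating each span as simply supported:
  span DE: point load 156 at a = 1.4: Pab(L + a)/(6LEI) = 107/EI
  span DE: point load 17.7 at a = 0.7: Pab(L + a)/(6LEI) = 6.938/EI
  span EF: point load 171 at a = 5.2: Pab(L + b)/(6LEI) = 1156/EI
  relative rotation θ_0 = (114 + 1156)/EI = 1270/EI
A unit hogging moment at E produces rotation L₁/(3EI) + L₂/(3EI) = 4.633/EI.
Slope continuity at E: θ_0 = M_E·4.633/EI, so M_E = 1270/4.633 = 274.1 kip·ft (hogging).

M_E = 274.1 kip·ft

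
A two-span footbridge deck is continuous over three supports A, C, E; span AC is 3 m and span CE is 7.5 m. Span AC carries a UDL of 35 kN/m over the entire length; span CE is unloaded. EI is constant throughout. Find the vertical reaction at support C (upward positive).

Take M_C as the redundant. Released structure: two simple spans AC and CE with a hinge at C.
End slopes at the hinge C, treating each span as simply supported:
  span AC: UDL 35: wL³/(24EI) = 39.38/EI
  relative rotation θ_0 = (39.38 + 0)/EI = 39.38/EI
A unit hogging moment at C produces rotation L₁/(3EI) + L₂/(3EI) = 3.5/EI.
Slope continuity at C: θ_0 = M_C·3.5/EI, so M_C = 39.38/3.5 = 11.25 kN·m (hogging).
Span AC, ΣM about A with M_C applied at C: R_C^{AC}·3 = 157.5 + 11.25, so R_C^{AC} = 56.25 kN and R_A = 105 − 56.25 = 48.75 kN.
Span CE, ΣM about E: R_C^{CE}·7.5 = 0 + 11.25, so R_C^{CE} = 1.5 kN and R_E = 0 − 1.5 = -1.5 kN.
R_C = 56.25 + 1.5 = 57.75 kN.

R_C = 57.75 kN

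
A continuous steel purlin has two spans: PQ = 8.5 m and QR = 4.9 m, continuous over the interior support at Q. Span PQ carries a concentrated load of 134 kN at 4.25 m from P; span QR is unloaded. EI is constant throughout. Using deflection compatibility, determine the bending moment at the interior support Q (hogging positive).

Release continuity at Q by inserting a hinge; the redundant is the internal moment M_Q. The primary structure is two simply-supported spans PQ and QR.
End slopes at the hinge Q, treating each span as simply supported:
  span PQ: point load 134 at a = 4.25: Pab(L + a)/(6LEI) = 605.1/EI
  relative rotation θ_0 = (605.1 + 0)/EI = 605.1/EI
A unit hogging moment at Q produces rotation L₁/(3EI) + L₂/(3EI) = 4.467/EI.
Compatibility: M_Q·(L₁+L₂)/(3EI) = θ_0, giving M_Q = 135.5 kN·m (hogging).

M_Q = 135.5 kN·m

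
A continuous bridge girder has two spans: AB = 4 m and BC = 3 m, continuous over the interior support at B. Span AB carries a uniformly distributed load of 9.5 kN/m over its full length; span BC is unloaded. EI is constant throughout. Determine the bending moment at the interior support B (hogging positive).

Release continuity at B by inserting a hinge; the redundant is the internal moment M_B. The primary structure is two simply-supported spans AB and BC.
End slopes at the hinge B, treating each span as simply supported:
  span AB: UDL 9.5: wL³/(24EI) = 25.33/EI
  relative rotation θ_0 = (25.33 + 0)/EI = 25.33/EI
A unit hogging moment at B produces rotation L₁/(3EI) + L₂/(3EI) = 2.333/EI.
Slope continuity at B: θ_0 = M_B·2.333/EI, so M_B = 25.33/2.333 = 10.86 kN·m (hogging).

M_B = 10.86 kN·m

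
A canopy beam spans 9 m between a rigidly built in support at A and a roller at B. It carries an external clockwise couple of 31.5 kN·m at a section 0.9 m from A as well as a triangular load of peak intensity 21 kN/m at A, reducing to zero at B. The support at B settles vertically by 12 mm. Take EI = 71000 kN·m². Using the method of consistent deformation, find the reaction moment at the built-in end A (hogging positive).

Remove the prop at B; the released (primary) structure is a cantilever built in at A.
Free-end deflection of the primary structure under the applied loading (downward +):
  clockwise couple 31.5 at a = 0.9: M₀a(2L − a)/(2EI) = 242.4/EI
  triangular load, peak 21 at the fixed end: w₀L⁴/(30EI) = 4593/EI
  δ_0 = 4835/EI
Flexibility coefficient — unit upward force at B: δ_{BB} = L³/(3EI) = 243/EI.
With EI = 71000 kN·m²: δ_0 = 0.0681 m and δ_{BB} = 0.003423 m/kN.
Compatibility — the beam at B must follow the support down by 0.012 m: δ_0 − R_B·δ_{BB} = 0.012, so R_B = (0.0681 − 0.012)/0.003423 = 16.39 kN.
Moment equilibrium about A: M_A = Σ(load moments about A) − R_B·L = 315 − 16.39×9 = 167.5 kN·m.

M_A = 167.5 kN·m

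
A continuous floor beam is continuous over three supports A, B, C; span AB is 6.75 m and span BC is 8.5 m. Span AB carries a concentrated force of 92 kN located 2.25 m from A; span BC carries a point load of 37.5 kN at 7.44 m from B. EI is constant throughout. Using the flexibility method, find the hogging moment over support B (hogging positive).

Take M_B as the redundant. Released structure: two simple spans AB and BC with a hinge at B.
Discontinuity in slope at B on the released structure — sum the simple-span end rotations:
  span AB: point load 92 at a = 2.25: Pab(L + a)/(6LEI) = 207/EI
  span BC: point load 37.5 at a = 7.44: Pab(L + b)/(6LEI) = 55.44/EI
  relative rotation θ_0 = (207 + 55.44)/EI = 262.4/EI
A unit hogging moment at B produces rotation L₁/(3EI) + L₂/(3EI) = 5.083/EI.
Compatibility: M_B·(L₁+L₂)/(3EI) = θ_0, giving M_B = 51.63 kN·m (hogging).

M_B = 51.63 kN·m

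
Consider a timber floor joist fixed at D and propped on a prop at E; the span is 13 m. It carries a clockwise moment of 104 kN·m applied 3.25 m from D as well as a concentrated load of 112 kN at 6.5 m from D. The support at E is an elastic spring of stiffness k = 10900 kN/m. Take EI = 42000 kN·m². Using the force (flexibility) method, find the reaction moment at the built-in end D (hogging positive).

Release the roller at E. Primary structure: cantilever fixed at D.
Deflection at E on the released cantilever, summing each load's contribution:
  clockwise couple 104 at a = 3.25: M₀a(2L − a)/(2EI) = 3845/EI
  point load 112 at a = 6.5: Pa²(3L − a)/(6EI) = 25632/EI
  δ_0 = 29476/EI
Flexibility coefficient — unit upward force at E: δ_{EE} = L³/(3EI) = 732.3/EI.
With EI = 42000 kN·m²: δ_0 = 0.70182 m and δ_{EE} = 0.017437 m/kN.
Compatibility — the spring shortens by R_E/k under the reaction it provides: δ_0 − R_E·δ_{EE} = R_E/k. With 1/k = 0.000092 m/kN, R_E = δ_0 / (δ_{EE} + 1/k) = 0.70182 / (0.017437 + 0.000092) = 40.04 kN.
Moment equilibrium about D: M_D = Σ(load moments about D) − R_E·L = 832 − 40.04×13 = 311.5 kN·m.

M_D = 311.5 kN·m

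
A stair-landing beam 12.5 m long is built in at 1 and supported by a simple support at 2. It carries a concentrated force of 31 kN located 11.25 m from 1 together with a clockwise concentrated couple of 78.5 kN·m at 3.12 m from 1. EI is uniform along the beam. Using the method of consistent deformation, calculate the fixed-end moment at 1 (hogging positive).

M_1 = 46.24 kN·m

Release the roller at 2. Primary structure: cantilever fixed at 1.
Free-end deflection of the primary structure under the applied loading (downward +):
  point load 31 at a = 11.25: Pa²(3L − a)/(6EI) = 17165/EI
  clockwise couple 78.5 at a = 3.12: M₀a(2L − a)/(2EI) = 2679/EI
  δ_0 = 19844/EI
Flexibility coefficient — unit upward force at 2: δ_{22} = L³/(3EI) = 651/EI.
Compatibility at 2: δ_0 − R_2·δ_{22} = 0, so R_2 = 19844/651 = 30.48 kN.
Moment equilibrium about 1: M_1 = Σ(load moments about 1) − R_2·L = 427.2 − 30.48×12.5 = 46.24 kN·m.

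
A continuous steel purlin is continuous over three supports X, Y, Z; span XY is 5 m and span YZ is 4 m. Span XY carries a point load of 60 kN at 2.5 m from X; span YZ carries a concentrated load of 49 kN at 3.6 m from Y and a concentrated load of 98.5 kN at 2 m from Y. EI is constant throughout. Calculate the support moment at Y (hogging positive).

M_Y = 68.4 kN·m

Insert a hinge at Y; M_Y is the redundant, and each span becomes simply supported.
End slopes at the hinge Y, treating each span as simply supported:
  span XY: point load 60 at a = 2.5: Pab(L + a)/(6LEI) = 93.75/EI
  span YZ: point load 49 at a = 3.6: Pab(L + b)/(6LEI) = 12.94/EI
  span YZ: point load 98.5 at a = 2: Pab(L + b)/(6LEI) = 98.5/EI
  relative rotation θ_0 = (93.75 + 111.4)/EI = 205.2/EI
A unit hogging moment at Y produces rotation L₁/(3EI) + L₂/(3EI) = 3/EI.
Slope continuity at Y: θ_0 = M_Y·3/EI, so M_Y = 205.2/3 = 68.4 kN·m (hogging).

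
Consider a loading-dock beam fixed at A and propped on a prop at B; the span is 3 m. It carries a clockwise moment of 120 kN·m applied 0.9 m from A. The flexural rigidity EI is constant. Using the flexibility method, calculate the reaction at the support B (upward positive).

Take the reaction at B as the redundant and release it; the primary structure is a cantilever fixed at A.
Deflection at B on the released cantilever, summing each load's contribution:
  clockwise couple 120 at a = 0.9: M₀a(2L − a)/(2EI) = 275.4/EI
Flexibility coefficient — unit upward force at B: δ_{BB} = L³/(3EI) = 9/EI.
The prop prevents deflection at B: R_B = δ_0/δ_{BB} = 275.4/9 = 30.6 kN.

R_B = 30.6 kN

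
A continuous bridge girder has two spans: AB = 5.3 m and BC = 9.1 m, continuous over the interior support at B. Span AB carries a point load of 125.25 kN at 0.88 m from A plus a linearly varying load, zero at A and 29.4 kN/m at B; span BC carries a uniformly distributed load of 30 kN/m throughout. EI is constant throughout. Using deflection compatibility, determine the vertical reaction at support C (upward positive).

R_C = 110.5 kN

Take M_B as the redundant. Released structure: two simple spans AB and BC with a hinge at B.
End slopes at the hinge B, treating each span as simply supported:
  span AB: point load 125.25 at a = 0.88: Pab(L + a)/(6LEI) = 94.68/EI
  span AB: triangular load, peak 29.4: w₀L³/(45EI) = 97.27/EI
  span BC: UDL 30: wL³/(24EI) = 942/EI
  relative rotation θ_0 = (191.9 + 942)/EI = 1134/EI
A unit hogging moment at B produces rotation L₁/(3EI) + L₂/(3EI) = 4.8/EI.
Slope continuity at B: θ_0 = M_B·4.8/EI, so M_B = 1134/4.8 = 236.2 kN·m (hogging).
Span BC, ΣM about C: R_B^{BC}·9.1 = 1242 + 236.2, so R_B^{BC} = 162.5 kN and R_C = 273 − 162.5 = 110.5 kN.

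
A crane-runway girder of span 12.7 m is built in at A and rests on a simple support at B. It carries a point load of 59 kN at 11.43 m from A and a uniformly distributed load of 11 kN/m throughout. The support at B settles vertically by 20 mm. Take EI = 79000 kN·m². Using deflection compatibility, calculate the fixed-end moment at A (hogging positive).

Remove the prop at B; the released (primary) structure is a cantilever built in at A.
Deflection at B on the released cantilever, summing each load's contribution:
  point load 59 at a = 11.43: Pa²(3L − a)/(6EI) = 34262/EI
  UDL 11: wL⁴/(8EI) = 35770/EI
  δ_0 = 70032/EI
Flexibility coefficient — unit upward force at B: δ_{BB} = L³/(3EI) = 682.8/EI.
With EI = 79000 kN·m²: δ_0 = 0.88648 m and δ_{BB} = 0.008643 m/kN.
Compatibility — the beam at B must follow the support down by 0.02 m: δ_0 − R_B·δ_{BB} = 0.02, so R_B = (0.88648 − 0.02)/0.008643 = 100.3 kN.
Moment equilibrium about A: M_A = Σ(load moments about A) − R_B·L = 1561 − 100.3×12.7 = 288.3 kN·m.

M_A = 288.3 kN·m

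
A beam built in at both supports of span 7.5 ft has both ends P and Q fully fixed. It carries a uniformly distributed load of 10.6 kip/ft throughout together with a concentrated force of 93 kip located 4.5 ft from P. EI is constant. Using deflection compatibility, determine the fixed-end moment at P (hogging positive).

Take the two fixed-end moments M_P, M_Q as redundants; the released structure is the simple span PQ.
Simple-span end rotations at P and Q under the given loads:
  at P: UDL 10.6: wL³/(24EI) = 186.3/EI
  at Q: UDL 10.6: wL³/(24EI) = 186.3/EI
  at P: point load 93 at a = 4.5: Pab(L + b)/(6LEI) = 292.9/EI
  at Q: point load 93 at a = 4.5: Pab(L + a)/(6LEI) = 334.8/EI
  θ_P0 = 479.3/EI,  θ_Q0 = 521.1/EI
Flexibility coefficients: a unit moment at one end gives L/(3EI) there and L/(6EI) at the far end, so f₁₁ = f₂₂ = 2.5/EI and f₁₂ = f₂₁ = 1.25/EI.
Compatibility — zero rotation at each built-in end:
  2.5 M_P + 1.25 M_Q = 479.3
  1.25 M_P + 2.5 M_Q = 521.1
Solving the pair gives M_P = 116.6 kip·ft and M_Q = 150.1 kip·ft (hogging).

M_P = 116.6 kip·ft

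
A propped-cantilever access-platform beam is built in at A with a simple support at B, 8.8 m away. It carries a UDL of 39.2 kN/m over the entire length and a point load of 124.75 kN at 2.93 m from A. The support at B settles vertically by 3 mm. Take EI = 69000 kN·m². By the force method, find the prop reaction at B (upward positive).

R_B = 146.9 kN

Remove the prop at B; the released (primary) structure is a cantilever built in at A.
Downward deflection at the released point B due to the loads:
  UDL 39.2: wL⁴/(8EI) = 29385/EI
  point load 124.75 at a = 2.93: Pa²(3L − a)/(6EI) = 4189/EI
  δ_0 = 33574/EI
Flexibility coefficient — unit upward force at B: δ_{BB} = L³/(3EI) = 227.2/EI.
With EI = 69000 kN·m²: δ_0 = 0.48658 m and δ_{BB} = 0.003292 m/kN.
Compatibility — the beam at B must follow the support down by 0.003 m: δ_0 − R_B·δ_{BB} = 0.003, so R_B = (0.48658 − 0.003)/0.003292 = 146.9 kN.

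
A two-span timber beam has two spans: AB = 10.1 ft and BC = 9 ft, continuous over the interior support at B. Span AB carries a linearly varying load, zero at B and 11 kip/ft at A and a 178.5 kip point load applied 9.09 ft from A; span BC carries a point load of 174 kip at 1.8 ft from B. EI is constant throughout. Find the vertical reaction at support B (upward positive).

Take M_B as the redundant. Released structure: two simple spans AB and BC with a hinge at B.
End slopes at the hinge B, treating each span as simply supported:
  span AB: triangular load, peak 11: 7w₀L³/(360EI) = 220.4/EI
  span AB: point load 178.5 at a = 9.09: Pab(L + a)/(6LEI) = 519/EI
  span BC: point load 174 at a = 1.8: Pab(L + b)/(6LEI) = 676.5/EI
  relative rotation θ_0 = (739.3 + 676.5)/EI = 1416/EI
A unit hogging moment at B produces rotation L₁/(3EI) + L₂/(3EI) = 6.367/EI.
Compatibility: M_B·(L₁+L₂)/(3EI) = θ_0, giving M_B = 222.4 kip·ft (hogging).
Span AB, ΣM about A with M_B applied at B: R_B^{AB}·10.1 = 1810 + 222.4, so R_B^{AB} = 201.2 kip and R_A = 234.1 − 201.2 = 32.87 kip.
Span BC, ΣM about C: R_B^{BC}·9 = 1253 + 222.4, so R_B^{BC} = 163.9 kip and R_C = 174 − 163.9 = 10.09 kip.
R_B = 201.2 + 163.9 = 365.1 kip.

R_B = 365.1 kip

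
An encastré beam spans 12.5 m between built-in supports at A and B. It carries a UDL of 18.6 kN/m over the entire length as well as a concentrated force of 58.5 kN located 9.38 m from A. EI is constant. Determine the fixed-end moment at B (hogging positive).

M_B = 345 kN·m

Take the two fixed-end moments M_A, M_B as redundants; the released structure is the simple span AB.
End rotations of the released simple span under the applied load (×1/EI):
  at A: UDL 18.6: wL³/(24EI) = 1514/EI
  at B: UDL 18.6: wL³/(24EI) = 1514/EI
  at A: point load 58.5 at a = 9.38: Pab(L + b)/(6LEI) = 356.6/EI
  at B: point load 58.5 at a = 9.38: Pab(L + a)/(6LEI) = 499.5/EI
  θ_A0 = 1870/EI,  θ_B0 = 2013/EI
Flexibility coefficients: a unit moment at one end gives L/(3EI) there and L/(6EI) at the far end, so f₁₁ = f₂₂ = 4.167/EI and f₁₂ = f₂₁ = 2.083/EI.
Compatibility — zero rotation at each built-in end:
  4.167 M_A + 2.083 M_B = 1870
  2.083 M_A + 4.167 M_B = 2013
Solving the pair gives M_A = 276.4 kN·m and M_B = 345 kN·m (hogging).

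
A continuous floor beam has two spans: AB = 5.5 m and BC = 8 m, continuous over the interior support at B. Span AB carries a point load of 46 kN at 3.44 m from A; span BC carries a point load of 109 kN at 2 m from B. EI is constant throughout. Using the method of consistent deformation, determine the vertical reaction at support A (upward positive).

R_A = -1.753 kN

Insert a hinge at B; M_B is the redundant, and each span becomes simply supported.
Rotations at B on the released spans (each span's end-slope, ×1/EI):
  span AB: point load 46 at a = 3.44: Pab(L + a)/(6LEI) = 88.31/EI
  span BC: point load 109 at a = 2: Pab(L + b)/(6LEI) = 381.5/EI
  relative rotation θ_0 = (88.31 + 381.5)/EI = 469.8/EI
A unit hogging moment at B produces rotation L₁/(3EI) + L₂/(3EI) = 4.5/EI.
Slope continuity at B: θ_0 = M_B·4.5/EI, so M_B = 469.8/4.5 = 104.4 kN·m (hogging).
Span AB, ΣM about A with M_B applied at B: R_B^{AB}·5.5 = 158.2 + 104.4, so R_B^{AB} = 47.75 kN and R_A = 46 − 47.75 = -1.753 kN.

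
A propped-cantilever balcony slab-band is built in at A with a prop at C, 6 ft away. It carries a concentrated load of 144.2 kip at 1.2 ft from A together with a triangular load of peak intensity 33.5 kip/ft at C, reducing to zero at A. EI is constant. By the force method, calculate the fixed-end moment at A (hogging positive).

Remove the prop at C; the released (primary) structure is a cantilever built in at A.
Primary-structure tip deflection at C by superposition:
  point load 144.2 at a = 1.2: Pa²(3L − a)/(6EI) = 581.4/EI
  triangular load, peak 33.5 at the free end: 11w₀L⁴/(120EI) = 3980/EI
  δ_0 = 4561/EI
Tip deflection under a unit load at C: L³/(3EI) = 72/EI.
Compatibility at C: δ_0 − R_C·δ_{CC} = 0, so R_C = 4561/72 = 63.35 kip.
Moment equilibrium about A: M_A = Σ(load moments about A) − R_C·L = 575 − 63.35×6 = 194.9 kip·ft.

M_A = 194.9 kip·ft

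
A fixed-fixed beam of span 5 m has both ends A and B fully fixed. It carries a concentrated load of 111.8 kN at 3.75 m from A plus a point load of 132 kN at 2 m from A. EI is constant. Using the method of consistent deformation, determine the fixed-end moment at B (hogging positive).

Take the two fixed-end moments M_A, M_B as redundants; the released structure is the simple span AB.
Simple-span end rotations at A and B under the given loads:
  at A: point load 111.8 at a = 3.75: Pab(L + b)/(6LEI) = 109.2/EI
  at B: point load 111.8 at a = 3.75: Pab(L + a)/(6LEI) = 152.9/EI
  at A: point load 132 at a = 2: Pab(L + b)/(6LEI) = 211.2/EI
  at B: point load 132 at a = 2: Pab(L + a)/(6LEI) = 184.8/EI
  θ_A0 = 320.4/EI,  θ_B0 = 337.7/EI
Flexibility coefficients: a unit moment at one end gives L/(3EI) there and L/(6EI) at the far end, so f₁₁ = f₂₂ = 1.667/EI and f₁₂ = f₂₁ = 0.8333/EI.
Compatibility — zero rotation at each built-in end:
  1.667 M_A + 0.8333 M_B = 320.4
  0.8333 M_A + 1.667 M_B = 337.7
Solving the pair gives M_A = 121.2 kN·m and M_B = 142 kN·m (hogging).

M_B = 142 kN·m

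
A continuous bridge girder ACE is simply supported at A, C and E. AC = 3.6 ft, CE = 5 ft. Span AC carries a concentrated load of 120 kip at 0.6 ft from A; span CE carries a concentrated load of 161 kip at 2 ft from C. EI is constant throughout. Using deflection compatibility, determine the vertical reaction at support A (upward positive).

Take M_C as the redundant. Released structure: two simple spans AC and CE with a hinge at C.
End slopes at the hinge C, treating each span as simply supported:
  span AC: point load 120 at a = 0.6: Pab(L + a)/(6LEI) = 42/EI
  span CE: point load 161 at a = 2: Pab(L + b)/(6LEI) = 257.6/EI
  relative rotation θ_0 = (42 + 257.6)/EI = 299.6/EI
A unit hogging moment at C produces rotation L₁/(3EI) + L₂/(3EI) = 2.867/EI.
Compatibility: M_C·(L₁+L₂)/(3EI) = θ_0, giving M_C = 104.5 kip·ft (hogging).
Span AC, ΣM about A with M_C applied at C: R_C^{AC}·3.6 = 72 + 104.5, so R_C^{AC} = 49.03 kip and R_A = 120 − 49.03 = 70.97 kip.

R_A = 70.97 kip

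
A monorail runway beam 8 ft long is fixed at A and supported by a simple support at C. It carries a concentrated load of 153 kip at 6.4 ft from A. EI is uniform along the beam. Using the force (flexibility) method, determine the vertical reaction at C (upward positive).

R_C = 107.7 kip

Remove the prop at C; the released (primary) structure is a cantilever built in at A.
Primary-structure tip deflection at C by superposition:
  point load 153 at a = 6.4: Pa²(3L − a)/(6EI) = 18383/EI
Tip deflection under a unit load at C: L³/(3EI) = 170.7/EI.
Compatibility at C: δ_0 − R_C·δ_{CC} = 0, so R_C = 18383/170.7 = 107.7 kip.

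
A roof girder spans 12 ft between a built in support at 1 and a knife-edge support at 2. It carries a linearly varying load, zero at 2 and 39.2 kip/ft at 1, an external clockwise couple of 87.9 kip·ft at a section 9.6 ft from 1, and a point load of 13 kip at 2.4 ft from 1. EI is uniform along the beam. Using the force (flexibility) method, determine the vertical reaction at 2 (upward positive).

Release the roller at 2. Primary structure: cantilever fixed at 1.
Downward deflection at the released point 2 due to the loads:
  triangular load, peak 39.2 at the fixed end: w₀L⁴/(30EI) = 27095/EI
  clockwise couple 87.9 at a = 9.6: M₀a(2L − a)/(2EI) = 6076/EI
  point load 13 at a = 2.4: Pa²(3L − a)/(6EI) = 419.3/EI
  δ_0 = 33590/EI
Flexibility coefficient — unit upward force at 2: δ_{22} = L³/(3EI) = 576/EI.
The prop prevents deflection at 2: R_2 = δ_0/δ_{22} = 33590/576 = 58.32 kip.

R_2 = 58.32 kip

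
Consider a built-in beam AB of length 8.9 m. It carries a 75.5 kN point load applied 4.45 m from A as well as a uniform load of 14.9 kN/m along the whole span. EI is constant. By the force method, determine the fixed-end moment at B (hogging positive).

M_B = 182.3 kN·m

Release both end moments; the primary structure is a simply-supported span AB with redundants M_A and M_B.
End rotations of the released simple span under the applied load (×1/EI):
  at A: point load 75.5 at a = 4.45: Pab(L + b)/(6LEI) = 373.8/EI
  at B: point load 75.5 at a = 4.45: Pab(L + a)/(6LEI) = 373.8/EI
  at A: UDL 14.9: wL³/(24EI) = 437.7/EI
  at B: UDL 14.9: wL³/(24EI) = 437.7/EI
  θ_A0 = 811.4/EI,  θ_B0 = 811.4/EI
Flexibility coefficients: a unit moment at one end gives L/(3EI) there and L/(6EI) at the far end, so f₁₁ = f₂₂ = 2.967/EI and f₁₂ = f₂₁ = 1.483/EI.
Compatibility — zero rotation at each built-in end:
  2.967 M_A + 1.483 M_B = 811.4
  1.483 M_A + 2.967 M_B = 811.4
Solving the pair gives M_A = 182.3 kN·m and M_B = 182.3 kN·m (hogging).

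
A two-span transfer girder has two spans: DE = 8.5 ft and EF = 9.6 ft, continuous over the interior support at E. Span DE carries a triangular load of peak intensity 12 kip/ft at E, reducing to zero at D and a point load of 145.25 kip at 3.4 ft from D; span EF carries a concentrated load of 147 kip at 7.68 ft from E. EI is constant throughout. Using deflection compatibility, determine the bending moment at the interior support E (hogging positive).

Release continuity at E by inserting a hinge; the redundant is the internal moment M_E. The primary structure is two simply-supported spans DE and EF.
Rotations at E on the released spans (each span's end-slope, ×1/EI):
  span DE: triangular load, peak 12: w₀L³/(45EI) = 163.8/EI
  span DE: point load 145.25 at a = 3.4: Pab(L + a)/(6LEI) = 587.7/EI
  span EF: point load 147 at a = 7.68: Pab(L + b)/(6LEI) = 433.5/EI
  relative rotation θ_0 = (751.4 + 433.5)/EI = 1185/EI
A unit hogging moment at E produces rotation L₁/(3EI) + L₂/(3EI) = 6.033/EI.
Slope continuity at E: θ_0 = M_E·6.033/EI, so M_E = 1185/6.033 = 196.4 kip·ft (hogging).

M_E = 196.4 kip·ft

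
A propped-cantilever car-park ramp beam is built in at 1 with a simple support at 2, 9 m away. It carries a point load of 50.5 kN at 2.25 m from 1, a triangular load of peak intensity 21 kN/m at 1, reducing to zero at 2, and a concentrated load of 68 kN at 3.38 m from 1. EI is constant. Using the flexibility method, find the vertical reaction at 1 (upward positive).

R_1 = 177.2 kN

Choose R_2 as the redundant. The primary structure is the cantilever fixed at 1.
Primary-structure tip deflection at 2 by superposition:
  point load 50.5 at a = 2.25: Pa²(3L − a)/(6EI) = 1055/EI
  triangular load, peak 21 at the fixed end: w₀L⁴/(30EI) = 4593/EI
  point load 68 at a = 3.38: Pa²(3L − a)/(6EI) = 3058/EI
  δ_0 = 8706/EI
Flexibility coefficient — unit upward force at 2: δ_{22} = L³/(3EI) = 243/EI.
The prop prevents deflection at 2: R_2 = δ_0/δ_{22} = 8706/243 = 35.83 kN.
Vertical equilibrium: R_1 = ΣP − R_2 = 213 − 35.83 = 177.2 kN.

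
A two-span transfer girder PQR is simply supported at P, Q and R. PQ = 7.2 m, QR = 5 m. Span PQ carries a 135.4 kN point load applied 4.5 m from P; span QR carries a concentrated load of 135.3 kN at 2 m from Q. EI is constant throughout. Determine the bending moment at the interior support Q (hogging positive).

M_Q = 162.8 kN·m

Insert a hinge at Q; M_Q is the redundant, and each span becomes simply supported.
Rotations at Q on the released spans (each span's end-slope, ×1/EI):
  span PQ: point load 135.4 at a = 4.5: Pab(L + a)/(6LEI) = 445.6/EI
  span QR: point load 135.3 at a = 2: Pab(L + b)/(6LEI) = 216.5/EI
  relative rotation θ_0 = (445.6 + 216.5)/EI = 662/EI
A unit hogging moment at Q produces rotation L₁/(3EI) + L₂/(3EI) = 4.067/EI.
Compatibility: M_Q·(L₁+L₂)/(3EI) = θ_0, giving M_Q = 162.8 kN·m (hogging).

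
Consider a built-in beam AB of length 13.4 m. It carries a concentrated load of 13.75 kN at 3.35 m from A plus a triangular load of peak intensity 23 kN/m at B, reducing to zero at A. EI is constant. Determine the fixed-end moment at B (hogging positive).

M_B = 215.1 kN·m

Release both end moments; the primary structure is a simply-supported span AB with redundants M_A and M_B.
End rotations of the released simple span under the applied load (×1/EI):
  at A: point load 13.75 at a = 3.35: Pab(L + b)/(6LEI) = 135/EI
  at B: point load 13.75 at a = 3.35: Pab(L + a)/(6LEI) = 96.44/EI
  at A: triangular load, peak 23: 7w₀L³/(360EI) = 1076/EI
  at B: triangular load, peak 23: w₀L³/(45EI) = 1230/EI
  θ_A0 = 1211/EI,  θ_B0 = 1326/EI
Flexibility coefficients: a unit moment at one end gives L/(3EI) there and L/(6EI) at the far end, so f₁₁ = f₂₂ = 4.467/EI and f₁₂ = f₂₁ = 2.233/EI.
Compatibility — zero rotation at each built-in end:
  4.467 M_A + 2.233 M_B = 1211
  2.233 M_A + 4.467 M_B = 1326
Solving the pair gives M_A = 163.6 kN·m and M_B = 215.1 kN·m (hogging).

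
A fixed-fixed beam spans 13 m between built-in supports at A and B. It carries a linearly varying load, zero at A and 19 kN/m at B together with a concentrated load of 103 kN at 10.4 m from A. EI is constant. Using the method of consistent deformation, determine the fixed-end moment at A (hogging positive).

M_A = 149.9 kN·m

Release both end moments; the primary structure is a simply-supported span AB with redundants M_A and M_B.
On the primary (simply-supported) span, the end slopes from the loading are:
  at A: triangular load, peak 19: 7w₀L³/(360EI) = 811.7/EI
  at B: triangular load, peak 19: w₀L³/(45EI) = 927.6/EI
  at A: point load 103 at a = 10.4: Pab(L + b)/(6LEI) = 557/EI
  at B: point load 103 at a = 10.4: Pab(L + a)/(6LEI) = 835.5/EI
  θ_A0 = 1369/EI,  θ_B0 = 1763/EI
Flexibility coefficients: a unit moment at one end gives L/(3EI) there and L/(6EI) at the far end, so f₁₁ = f₂₂ = 4.333/EI and f₁₂ = f₂₁ = 2.167/EI.
Compatibility — zero rotation at each built-in end:
  4.333 M_A + 2.167 M_B = 1369
  2.167 M_A + 4.333 M_B = 1763
Solving the pair gives M_A = 149.9 kN·m and M_B = 331.9 kN·m (hogging).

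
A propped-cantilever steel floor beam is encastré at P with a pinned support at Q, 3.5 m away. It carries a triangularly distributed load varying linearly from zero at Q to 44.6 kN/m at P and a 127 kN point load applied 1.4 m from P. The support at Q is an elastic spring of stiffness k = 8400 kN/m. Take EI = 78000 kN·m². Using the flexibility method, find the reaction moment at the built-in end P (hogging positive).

Remove the prop at Q; the released (primary) structure is a cantilever built in at P.
Downward deflection at the released point Q due to the loads:
  triangular load, peak 44.6 at the fixed end: w₀L⁴/(30EI) = 223.1/EI
  point load 127 at a = 1.4: Pa²(3L − a)/(6EI) = 377.5/EI
  δ_0 = 600.6/EI
Flexibility coefficient — unit upward force at Q: δ_{QQ} = L³/(3EI) = 14.29/EI.
With EI = 78000 kN·m²: δ_0 = 0.0077 m and δ_{QQ} = 0.000183 m/kN.
Compatibility — the spring shortens by R_Q/k under the reaction it provides: δ_0 − R_Q·δ_{QQ} = R_Q/k. With 1/k = 0.000119 m/kN, R_Q = δ_0 / (δ_{QQ} + 1/k) = 0.0077 / (0.000183 + 0.000119) = 25.47 kN.
Moment equilibrium about P: M_P = Σ(load moments about P) − R_Q·L = 268.9 − 25.47×3.5 = 179.7 kN·m.

M_P = 179.7 kN·m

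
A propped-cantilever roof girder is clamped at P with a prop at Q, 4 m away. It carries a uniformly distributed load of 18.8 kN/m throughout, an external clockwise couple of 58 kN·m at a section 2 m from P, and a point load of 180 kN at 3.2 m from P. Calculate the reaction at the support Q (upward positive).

Remove the prop at Q; the released (primary) structure is a cantilever built in at P.
Downward deflection at the released point Q due to the loads:
  UDL 18.8: wL⁴/(8EI) = 601.6/EI
  clockwise couple 58 at a = 2: M₀a(2L − a)/(2EI) = 348/EI
  point load 180 at a = 3.2: Pa²(3L − a)/(6EI) = 2703/EI
  δ_0 = 3653/EI
Flexibility coefficient — unit upward force at Q: δ_{QQ} = L³/(3EI) = 21.33/EI.
The prop prevents deflection at Q: R_Q = δ_0/δ_{QQ} = 3653/21.33 = 171.2 kN.

R_Q = 171.2 kN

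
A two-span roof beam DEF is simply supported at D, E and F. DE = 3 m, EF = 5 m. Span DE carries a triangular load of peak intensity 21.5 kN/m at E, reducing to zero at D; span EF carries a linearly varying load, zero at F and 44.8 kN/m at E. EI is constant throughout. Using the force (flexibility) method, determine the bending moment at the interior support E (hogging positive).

M_E = 51.5 kN·m

Take M_E as the redundant. Released structure: two simple spans DE and EF with a hinge at E.
Rotations at E on the released spans (each span's end-slope, ×1/EI):
  span DE: triangular load, peak 21.5: w₀L³/(45EI) = 12.9/EI
  span EF: triangular load, peak 44.8: w₀L³/(45EI) = 124.4/EI
  relative rotation θ_0 = (12.9 + 124.4)/EI = 137.3/EI
A unit hogging moment at E produces rotation L₁/(3EI) + L₂/(3EI) = 2.667/EI.
Slope continuity at E: θ_0 = M_E·2.667/EI, so M_E = 137.3/2.667 = 51.5 kN·m (hogging).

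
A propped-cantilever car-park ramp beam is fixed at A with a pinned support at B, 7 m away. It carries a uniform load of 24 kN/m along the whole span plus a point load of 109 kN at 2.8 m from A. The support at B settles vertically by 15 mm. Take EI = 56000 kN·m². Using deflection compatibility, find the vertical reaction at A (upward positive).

R_A = 198.7 kN

Remove the prop at B; the released (primary) structure is a cantilever built in at A.
Downward deflection at the released point B due to the loads:
  UDL 24: wL⁴/(8EI) = 7203/EI
  point load 109 at a = 2.8: Pa²(3L − a)/(6EI) = 2592/EI
  δ_0 = 9795/EI
Flexibility coefficient — unit upward force at B: δ_{BB} = L³/(3EI) = 114.3/EI.
With EI = 56000 kN·m²: δ_0 = 0.17491 m and δ_{BB} = 0.002042 m/kN.
Compatibility — the beam at B must follow the support down by 0.015 m: δ_0 − R_B·δ_{BB} = 0.015, so R_B = (0.17491 − 0.015)/0.002042 = 78.33 kN.
Vertical equilibrium: R_A = ΣP − R_B = 277 − 78.33 = 198.7 kN.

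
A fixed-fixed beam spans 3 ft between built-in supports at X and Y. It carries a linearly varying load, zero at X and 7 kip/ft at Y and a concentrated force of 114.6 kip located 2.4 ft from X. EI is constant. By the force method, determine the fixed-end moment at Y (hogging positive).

Take the two fixed-end moments M_X, M_Y as redundants; the released structure is the simple span XY.
End rotations of the released simple span under the applied load (×1/EI):
  at X: triangular load, peak 7: 7w₀L³/(360EI) = 3.675/EI
  at Y: triangular load, peak 7: w₀L³/(45EI) = 4.2/EI
  at X: point load 114.6 at a = 2.4: Pab(L + b)/(6LEI) = 33/EI
  at Y: point load 114.6 at a = 2.4: Pab(L + a)/(6LEI) = 49.51/EI
  θ_X0 = 36.68/EI,  θ_Y0 = 53.71/EI
Flexibility coefficients: a unit moment at one end gives L/(3EI) there and L/(6EI) at the far end, so f₁₁ = f₂₂ = 1/EI and f₁₂ = f₂₁ = 0.5/EI.
Compatibility — zero rotation at each built-in end:
  1 M_X + 0.5 M_Y = 36.68
  0.5 M_X + 1 M_Y = 53.71
Solving the pair gives M_X = 13.1 kip·ft and M_Y = 47.16 kip·ft (hogging).

M_Y = 47.16 kip·ft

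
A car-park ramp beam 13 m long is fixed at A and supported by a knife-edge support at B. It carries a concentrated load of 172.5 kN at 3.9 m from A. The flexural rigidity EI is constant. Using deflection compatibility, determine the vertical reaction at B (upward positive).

Choose R_B as the redundant. The primary structure is the cantilever fixed at A.
Free-end deflection of the primary structure under the applied loading (downward +):
  point load 172.5 at a = 3.9: Pa²(3L − a)/(6EI) = 15349/EI
Flexibility coefficient — unit upward force at B: δ_{BB} = L³/(3EI) = 732.3/EI.
Compatibility at B: δ_0 − R_B·δ_{BB} = 0, so R_B = 15349/732.3 = 20.96 kN.

R_B = 20.96 kN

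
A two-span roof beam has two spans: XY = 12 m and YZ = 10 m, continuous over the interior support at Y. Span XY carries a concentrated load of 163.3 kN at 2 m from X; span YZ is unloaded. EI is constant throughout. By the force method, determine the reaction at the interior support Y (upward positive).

R_Y = 43.09 kN

Release continuity at Y by inserting a hinge; the redundant is the internal moment M_Y. The primary structure is two simply-supported spans XY and YZ.
Rotations at Y on the released spans (each span's end-slope, ×1/EI):
  span XY: point load 163.3 at a = 2: Pab(L + a)/(6LEI) = 635.1/EI
  relative rotation θ_0 = (635.1 + 0)/EI = 635.1/EI
A unit hogging moment at Y produces rotation L₁/(3EI) + L₂/(3EI) = 7.333/EI.
Compatibility: M_Y·(L₁+L₂)/(3EI) = θ_0, giving M_Y = 86.6 kN·m (hogging).
Span XY, ΣM about X with M_Y applied at Y: R_Y^{XY}·12 = 326.6 + 86.6, so R_Y^{XY} = 34.43 kN and R_X = 163.3 − 34.43 = 128.9 kN.
Span YZ, ΣM about Z: R_Y^{YZ}·10 = 0 + 86.6, so R_Y^{YZ} = 8.66 kN and R_Z = 0 − 8.66 = -8.66 kN.
R_Y = 34.43 + 8.66 = 43.09 kN.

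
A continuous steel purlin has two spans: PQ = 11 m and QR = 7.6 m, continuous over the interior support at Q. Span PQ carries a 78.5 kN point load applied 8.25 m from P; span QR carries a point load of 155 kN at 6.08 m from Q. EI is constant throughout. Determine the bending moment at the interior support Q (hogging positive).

Release continuity at Q by inserting a hinge; the redundant is the internal moment M_Q. The primary structure is two simply-supported spans PQ and QR.
Rotations at Q on the released spans (each span's end-slope, ×1/EI):
  span PQ: point load 78.5 at a = 8.25: Pab(L + a)/(6LEI) = 519.4/EI
  span QR: point load 155 at a = 6.08: Pab(L + b)/(6LEI) = 286.5/EI
  relative rotation θ_0 = (519.4 + 286.5)/EI = 805.9/EI
A unit hogging moment at Q produces rotation L₁/(3EI) + L₂/(3EI) = 6.2/EI.
Slope continuity at Q: θ_0 = M_Q·6.2/EI, so M_Q = 805.9/6.2 = 130 kN·m (hogging).

M_Q = 130 kN·m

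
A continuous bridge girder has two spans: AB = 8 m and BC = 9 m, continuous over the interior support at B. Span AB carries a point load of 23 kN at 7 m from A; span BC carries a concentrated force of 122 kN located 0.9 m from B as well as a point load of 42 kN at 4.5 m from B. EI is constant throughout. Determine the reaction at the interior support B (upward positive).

R_B = 173.6 kN

Insert a hinge at B; M_B is the redundant, and each span becomes simply supported.
Rotations at B on the released spans (each span's end-slope, ×1/EI):
  span AB: point load 23 at a = 7: Pab(L + a)/(6LEI) = 50.31/EI
  span BC: point load 122 at a = 0.9: Pab(L + b)/(6LEI) = 281.6/EI
  span BC: point load 42 at a = 4.5: Pab(L + b)/(6LEI) = 212.6/EI
  relative rotation θ_0 = (50.31 + 494.3)/EI = 544.6/EI
A unit hogging moment at B produces rotation L₁/(3EI) + L₂/(3EI) = 5.667/EI.
Slope continuity at B: θ_0 = M_B·5.667/EI, so M_B = 544.6/5.667 = 96.1 kN·m (hogging).
Span AB, ΣM about A with M_B applied at B: R_B^{AB}·8 = 161 + 96.1, so R_B^{AB} = 32.14 kN and R_A = 23 − 32.14 = -9.138 kN.
Span BC, ΣM about C: R_B^{BC}·9 = 1177 + 96.1, so R_B^{BC} = 141.5 kN and R_C = 164 − 141.5 = 22.52 kN.
R_B = 32.14 + 141.5 = 173.6 kN.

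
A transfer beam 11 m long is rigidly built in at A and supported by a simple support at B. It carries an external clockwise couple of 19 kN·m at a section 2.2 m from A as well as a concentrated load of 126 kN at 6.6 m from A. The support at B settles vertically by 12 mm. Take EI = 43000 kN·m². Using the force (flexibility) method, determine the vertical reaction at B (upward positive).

R_B = 54.2 kN

Take the reaction at B as the redundant and release it; the primary structure is a cantilever fixed at A.
Free-end deflection of the primary structure under the applied loading (downward +):
  clockwise couple 19 at a = 2.2: M₀a(2L − a)/(2EI) = 413.8/EI
  point load 126 at a = 6.6: Pa²(3L − a)/(6EI) = 24150/EI
  δ_0 = 24563/EI
Flexibility coefficient — unit upward force at B: δ_{BB} = L³/(3EI) = 443.7/EI.
With EI = 43000 kN·m²: δ_0 = 0.57124 m and δ_{BB} = 0.010318 m/kN.
Compatibility — the beam at B must follow the support down by 0.012 m: δ_0 − R_B·δ_{BB} = 0.012, so R_B = (0.57124 − 0.012)/0.010318 = 54.2 kN.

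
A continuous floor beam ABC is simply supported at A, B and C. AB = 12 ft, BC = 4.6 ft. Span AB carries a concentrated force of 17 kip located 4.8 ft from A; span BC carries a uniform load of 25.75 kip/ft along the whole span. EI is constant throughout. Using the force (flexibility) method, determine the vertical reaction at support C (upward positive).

R_C = 49.74 kip

Insert a hinge at B; M_B is the redundant, and each span becomes simply supported.
Discontinuity in slope at B on the released structure — sum the simple-span end rotations:
  span AB: point load 17 at a = 4.8: Pab(L + a)/(6LEI) = 137.1/EI
  span BC: UDL 25.75: wL³/(24EI) = 104.4/EI
  relative rotation θ_0 = (137.1 + 104.4)/EI = 241.5/EI
A unit hogging moment at B produces rotation L₁/(3EI) + L₂/(3EI) = 5.533/EI.
Slope continuity at B: θ_0 = M_B·5.533/EI, so M_B = 241.5/5.533 = 43.65 kip·ft (hogging).
Span BC, ΣM about C: R_B^{BC}·4.6 = 272.4 + 43.65, so R_B^{BC} = 68.71 kip and R_C = 118.5 − 68.71 = 49.74 kip.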